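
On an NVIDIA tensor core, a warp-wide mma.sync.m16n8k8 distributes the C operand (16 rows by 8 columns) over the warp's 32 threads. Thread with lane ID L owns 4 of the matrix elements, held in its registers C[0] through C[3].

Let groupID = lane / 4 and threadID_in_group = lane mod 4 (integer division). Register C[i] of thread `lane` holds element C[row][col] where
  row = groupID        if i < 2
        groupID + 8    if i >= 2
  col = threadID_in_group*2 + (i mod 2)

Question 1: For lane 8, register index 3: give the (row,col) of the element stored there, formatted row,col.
lane 8: g=2 (8/4), t=0 (8%4)
i=3: r=2+8=10, c=0*2+1=1

10,1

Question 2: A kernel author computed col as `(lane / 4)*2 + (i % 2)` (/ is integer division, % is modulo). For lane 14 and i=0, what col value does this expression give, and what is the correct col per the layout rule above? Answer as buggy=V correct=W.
buggy=6 correct=4

`(lane / 4)*2 + (i % 2)`[14,0]=>6
lane 14: grp=3 (14/4), tig=2 (14%4)
i=0: r=3+0=3, c=2*2+0=4
col: 6 vs 4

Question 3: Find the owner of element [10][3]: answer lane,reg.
r=10⇒gr=2,Rb=1  c=3⇒th=1,odd=1
L=2*4+1=9  i=1*2+1=3

9,3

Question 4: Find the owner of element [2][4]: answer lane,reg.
10,0

r=2⇒gr=2,Rb=0  c=4⇒th=2,odd=0
L=2*4+2=10  i=0*2+0=0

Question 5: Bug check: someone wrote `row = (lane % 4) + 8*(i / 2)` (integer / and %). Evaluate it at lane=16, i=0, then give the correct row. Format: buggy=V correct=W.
`(lane % 4) + 8*(i / 2)`[16,0]⇒0
16: gr=4,th=0
[0] (4+0,0*2+0) = (4,0)
row: 0 vs 4

buggy=0 correct=4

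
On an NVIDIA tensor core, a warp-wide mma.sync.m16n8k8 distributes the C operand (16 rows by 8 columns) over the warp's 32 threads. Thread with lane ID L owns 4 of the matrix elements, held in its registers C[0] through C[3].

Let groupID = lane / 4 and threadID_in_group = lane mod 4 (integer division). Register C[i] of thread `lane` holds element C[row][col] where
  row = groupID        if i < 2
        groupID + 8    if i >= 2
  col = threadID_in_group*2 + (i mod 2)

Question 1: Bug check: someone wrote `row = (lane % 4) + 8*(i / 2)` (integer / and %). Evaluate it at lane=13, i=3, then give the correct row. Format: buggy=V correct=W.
buggy=9 correct=11

`(lane % 4) + 8*(i / 2)`[13,3]->9
lane 13->13/4=3, 13 mod 4=1
i=3  r:3+8->11  c:2·1+1->3
row: 9 vs 11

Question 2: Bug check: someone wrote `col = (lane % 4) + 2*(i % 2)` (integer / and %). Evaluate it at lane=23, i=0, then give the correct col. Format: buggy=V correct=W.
buggy=3 correct=6

`(lane % 4) + 2*(i % 2)`[23,0]->3
L=23->gid=23>>2=5, tid=23&3=3
[0]->row 5+0=5  col 3·2+0=6
col: 3 vs 6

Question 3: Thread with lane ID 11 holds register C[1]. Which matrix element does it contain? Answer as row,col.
2,7

L=11⇒gr=11>>2=2, th=11&3=3
[1]⇒row 2+0=2  col 3·2+1=7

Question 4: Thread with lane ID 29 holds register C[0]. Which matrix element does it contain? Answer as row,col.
7,2

L=29->g=29>>2=7, t=29&3=1
[0]->row 7+0=7  col 1·2+0=2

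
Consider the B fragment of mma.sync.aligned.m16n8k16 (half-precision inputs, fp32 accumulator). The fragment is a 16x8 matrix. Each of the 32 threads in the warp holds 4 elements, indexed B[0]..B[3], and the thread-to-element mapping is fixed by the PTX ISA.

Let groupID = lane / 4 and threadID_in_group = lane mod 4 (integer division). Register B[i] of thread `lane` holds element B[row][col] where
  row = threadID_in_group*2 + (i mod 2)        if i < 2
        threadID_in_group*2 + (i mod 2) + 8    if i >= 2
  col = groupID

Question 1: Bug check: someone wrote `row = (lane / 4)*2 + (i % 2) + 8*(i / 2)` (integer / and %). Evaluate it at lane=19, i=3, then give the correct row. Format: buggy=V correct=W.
buggy=17 correct=15

`(lane / 4)*2 + (i % 2) + 8*(i / 2)`[19,3]=>17
lane 19: grp=4 (19/4), tig=3 (19%4)
i=3: r=3*2+1+8=15, c=grp=4
row: 17 vs 15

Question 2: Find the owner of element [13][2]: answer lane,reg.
10,3

c=2→G=2  r=13→rhi=1,T=2,p=1
L=2*4+2=10  i=1*2+1=3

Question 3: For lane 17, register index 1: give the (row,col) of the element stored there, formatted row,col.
3,4

17: G=4,T=1
[1] (1*2+1+0,4) = (3,4)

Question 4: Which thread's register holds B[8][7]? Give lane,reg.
c=7→G=7  r=8→rhi=1,T=0,p=0
L=7*4+0=28  i=1*2+0=2

28,2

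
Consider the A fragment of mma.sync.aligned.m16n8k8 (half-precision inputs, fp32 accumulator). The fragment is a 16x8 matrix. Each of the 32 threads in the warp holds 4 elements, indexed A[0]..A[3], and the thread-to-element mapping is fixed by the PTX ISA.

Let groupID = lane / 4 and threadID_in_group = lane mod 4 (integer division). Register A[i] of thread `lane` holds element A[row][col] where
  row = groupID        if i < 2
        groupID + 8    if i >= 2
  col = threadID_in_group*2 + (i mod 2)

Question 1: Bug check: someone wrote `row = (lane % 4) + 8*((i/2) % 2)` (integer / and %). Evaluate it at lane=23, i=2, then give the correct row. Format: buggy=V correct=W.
buggy=11 correct=13

`(lane % 4) + 8*((i/2) % 2)`[23,2]⇒11
lane 23: gr=5 (23/4), th=3 (23%4)
i=2: r=5+8=13, c=3*2+0=6
row: 11 vs 13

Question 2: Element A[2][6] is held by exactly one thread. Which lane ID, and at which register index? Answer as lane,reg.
11,0

r:2=>grp=2,rB=0  c:6=>tig=3,lo=0
L=2*4+3=11  i=0*2+0=0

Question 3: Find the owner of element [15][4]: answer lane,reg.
r:15=>grp=7,rB=1  c:4=>tig=2,lo=0
L=7*4+2=30  i=1*2+0=2

30,2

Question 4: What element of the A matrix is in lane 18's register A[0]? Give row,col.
18: G=4,T=2
[0] (4+0,2*2+0) = (4,4)

4,4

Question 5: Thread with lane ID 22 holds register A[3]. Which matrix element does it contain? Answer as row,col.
L=22->gid=22>>2=5, tid=22&3=2
[3]->row 5+8=13  col 2·2+1=5

13,5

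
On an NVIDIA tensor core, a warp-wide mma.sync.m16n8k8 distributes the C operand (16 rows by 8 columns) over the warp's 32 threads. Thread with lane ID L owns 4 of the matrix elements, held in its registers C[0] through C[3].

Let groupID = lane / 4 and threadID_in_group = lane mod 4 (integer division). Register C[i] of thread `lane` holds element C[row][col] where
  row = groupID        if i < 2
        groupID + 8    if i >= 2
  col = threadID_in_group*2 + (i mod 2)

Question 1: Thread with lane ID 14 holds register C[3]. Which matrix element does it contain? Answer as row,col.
lane 14: G=3 (14/4), T=2 (14%4)
i=3: r=3+8=11, c=2*2+1=5

11,5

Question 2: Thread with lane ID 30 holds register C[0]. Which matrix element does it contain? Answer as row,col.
7,4

L=30->gid=30>>2=7, tid=30&3=2
[0]->row 7+0=7  col 2·2+0=4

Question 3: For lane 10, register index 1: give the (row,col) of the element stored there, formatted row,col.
lane 10: gid=2 (10/4), tid=2 (10%4)
i=1: r=2+0=2, c=2*2+1=5

2,5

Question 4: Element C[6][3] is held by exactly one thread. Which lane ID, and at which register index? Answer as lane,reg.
r=6⇒gr=6,Rb=0  c=3⇒th=1,odd=1
L=6*4+1=25  i=0*2+1=1

25,1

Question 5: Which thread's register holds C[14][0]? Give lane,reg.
r=14→G=6,rhi=1  c=0→T=0,p=0
L=6*4+0=24  i=1*2+0=2

24,2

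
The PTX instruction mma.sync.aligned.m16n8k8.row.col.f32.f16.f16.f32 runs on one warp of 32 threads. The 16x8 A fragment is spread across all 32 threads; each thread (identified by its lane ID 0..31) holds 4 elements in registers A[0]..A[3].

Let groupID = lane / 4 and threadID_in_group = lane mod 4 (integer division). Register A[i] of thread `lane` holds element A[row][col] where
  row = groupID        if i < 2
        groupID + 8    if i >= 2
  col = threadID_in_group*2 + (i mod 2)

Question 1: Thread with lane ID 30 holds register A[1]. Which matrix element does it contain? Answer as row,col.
7,5

lane 30⇒30/4=7, 30 mod 4=2
i=1  r:7+0⇒7  c:2·2+1⇒5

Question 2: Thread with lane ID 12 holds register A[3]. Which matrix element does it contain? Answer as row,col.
11,1

lane 12: grp=3 (12/4), tig=0 (12%4)
i=3: r=3+8=11, c=0*2+1=1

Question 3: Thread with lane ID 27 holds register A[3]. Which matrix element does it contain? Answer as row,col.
14,7

27: gr=6,th=3
[3] (6+8,3*2+1) = (14,7)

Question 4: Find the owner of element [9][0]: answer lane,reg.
4,2

r=9→G=1,rhi=1  c=0→T=0,p=0
L=1*4+0=4  i=1*2+0=2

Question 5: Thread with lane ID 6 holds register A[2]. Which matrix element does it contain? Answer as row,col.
9,4

L=6=>grp=6>>2=1, tig=6&3=2
[2]=>row 1+8=9  col 2·2+0=4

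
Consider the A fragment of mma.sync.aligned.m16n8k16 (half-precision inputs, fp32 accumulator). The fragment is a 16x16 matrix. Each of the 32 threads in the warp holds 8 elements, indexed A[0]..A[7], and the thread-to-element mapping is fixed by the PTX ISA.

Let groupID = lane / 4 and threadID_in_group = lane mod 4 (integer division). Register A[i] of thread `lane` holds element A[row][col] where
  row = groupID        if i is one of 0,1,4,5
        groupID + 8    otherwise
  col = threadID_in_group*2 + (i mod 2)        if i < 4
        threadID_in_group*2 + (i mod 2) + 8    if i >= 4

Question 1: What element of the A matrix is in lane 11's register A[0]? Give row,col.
lane 11: grp=2 (11/4), tig=3 (11%4)
i=0: r=2+0=2, c=3*2+0+0=6

2,6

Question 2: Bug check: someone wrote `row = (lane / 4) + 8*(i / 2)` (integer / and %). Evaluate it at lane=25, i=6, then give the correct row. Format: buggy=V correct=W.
`(lane / 4) + 8*(i / 2)`[25,6]=>30
25: grp=6,tig=1
[6] (6+8,1*2+0+8) = (14,10)
row: 30 vs 14

buggy=30 correct=14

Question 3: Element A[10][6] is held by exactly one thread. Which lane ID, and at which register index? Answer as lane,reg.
r=10⇒gr=2,Rb=1  c=6⇒Cb=0,th=3,odd=0
L=2*4+3=11  i=0*4+1*2+0=2

11,2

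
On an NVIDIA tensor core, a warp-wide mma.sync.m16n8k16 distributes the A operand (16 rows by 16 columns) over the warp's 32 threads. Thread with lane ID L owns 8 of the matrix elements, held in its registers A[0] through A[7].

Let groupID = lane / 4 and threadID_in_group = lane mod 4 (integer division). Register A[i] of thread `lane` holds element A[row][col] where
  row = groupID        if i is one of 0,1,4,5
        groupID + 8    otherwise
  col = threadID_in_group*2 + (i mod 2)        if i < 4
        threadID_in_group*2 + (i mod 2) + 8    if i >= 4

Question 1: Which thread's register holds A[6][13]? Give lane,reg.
r=6⇒gr=6,Rb=0  c=13⇒Cb=1,th=2,odd=1
L=6*4+2=26  i=1*4+0*2+1=5

26,5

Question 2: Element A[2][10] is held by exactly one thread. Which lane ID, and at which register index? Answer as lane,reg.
9,4

r=2->g=2,rb=0  c=10->cb=1,t=1,b0=0
L=2*4+1=9  i=1*4+0*2+0=4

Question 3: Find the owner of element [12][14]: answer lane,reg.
r: 12->gid=4,r8=1  c: 14->c8=1,tid=3,i&1=0
L=4*4+3=19  i=1*4+1*2+0=6

19,6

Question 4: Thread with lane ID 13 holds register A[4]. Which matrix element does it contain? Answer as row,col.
L=13⇒gr=13>>2=3, th=13&3=1
[4]⇒row 3+0=3  col 1·2+0+8=10

3,10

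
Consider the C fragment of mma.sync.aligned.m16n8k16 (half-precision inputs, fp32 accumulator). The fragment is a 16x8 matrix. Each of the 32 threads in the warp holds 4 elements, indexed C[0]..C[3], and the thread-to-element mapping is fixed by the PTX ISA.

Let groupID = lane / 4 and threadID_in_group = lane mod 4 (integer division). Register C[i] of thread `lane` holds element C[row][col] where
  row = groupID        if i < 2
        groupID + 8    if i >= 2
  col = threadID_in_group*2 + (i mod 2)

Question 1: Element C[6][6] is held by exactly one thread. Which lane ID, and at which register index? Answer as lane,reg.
27,0

r: 6->gid=6,r8=0  c: 6->tid=3,i&1=0
L=6*4+3=27  i=0*2+0=0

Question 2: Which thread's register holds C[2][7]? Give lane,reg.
r=2->g=2,rb=0  c=7->t=3,b0=1
L=2*4+3=11  i=0*2+1=1

11,1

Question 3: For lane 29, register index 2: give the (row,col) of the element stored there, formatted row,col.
lane 29: grp=7 (29/4), tig=1 (29%4)
i=2: r=7+8=15, c=1*2+0=2

15,2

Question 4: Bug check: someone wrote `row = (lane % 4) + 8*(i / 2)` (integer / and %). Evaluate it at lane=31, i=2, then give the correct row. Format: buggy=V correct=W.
buggy=11 correct=15

`(lane % 4) + 8*(i / 2)`[31,2]→11
lane 31: G=7 (31/4), T=3 (31%4)
i=2: r=7+8=15, c=3*2+0=6
row: 11 vs 15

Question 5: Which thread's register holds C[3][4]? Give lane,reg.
14,0

r=3⇒gr=3,Rb=0  c=4⇒th=2,odd=0
L=3*4+2=14  i=0*2+0=0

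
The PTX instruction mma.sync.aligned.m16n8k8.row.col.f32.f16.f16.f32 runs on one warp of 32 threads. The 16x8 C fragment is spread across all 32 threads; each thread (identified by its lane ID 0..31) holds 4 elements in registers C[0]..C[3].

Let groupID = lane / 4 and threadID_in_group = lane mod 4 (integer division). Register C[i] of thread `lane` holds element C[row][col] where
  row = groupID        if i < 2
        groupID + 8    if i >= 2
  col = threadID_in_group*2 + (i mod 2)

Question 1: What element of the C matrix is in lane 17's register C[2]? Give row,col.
12,2

lane 17: G=4 (17/4), T=1 (17%4)
i=2: r=4+8=12, c=1*2+0=2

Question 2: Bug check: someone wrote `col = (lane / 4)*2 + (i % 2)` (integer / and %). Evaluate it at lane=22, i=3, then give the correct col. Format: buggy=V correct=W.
`(lane / 4)*2 + (i % 2)`[22,3]→11
22: G=5,T=2
[3] (5+8,2*2+1) = (13,5)
col: 11 vs 5

buggy=11 correct=5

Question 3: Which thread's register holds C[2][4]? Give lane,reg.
10,0

r=2⇒gr=2,Rb=0  c=4⇒th=2,odd=0
L=2*4+2=10  i=0*2+0=0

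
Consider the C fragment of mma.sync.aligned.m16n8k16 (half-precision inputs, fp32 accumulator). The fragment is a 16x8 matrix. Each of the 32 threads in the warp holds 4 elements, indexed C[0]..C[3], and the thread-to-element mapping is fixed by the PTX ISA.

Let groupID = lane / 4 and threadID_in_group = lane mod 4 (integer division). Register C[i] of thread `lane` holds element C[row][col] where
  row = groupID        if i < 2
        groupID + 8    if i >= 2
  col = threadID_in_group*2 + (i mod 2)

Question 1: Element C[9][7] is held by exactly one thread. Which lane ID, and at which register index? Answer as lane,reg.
7,3

r=9⇒gr=1,Rb=1  c=7⇒th=3,odd=1
L=1*4+3=7  i=1*2+1=3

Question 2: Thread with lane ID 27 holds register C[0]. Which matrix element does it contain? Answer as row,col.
lane 27: gid=6 (27/4), tid=3 (27%4)
i=0: r=6+0=6, c=3*2+0=6

6,6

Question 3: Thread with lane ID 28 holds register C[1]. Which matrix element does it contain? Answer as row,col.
7,1

28: G=7,T=0
[1] (7+0,0*2+1) = (7,1)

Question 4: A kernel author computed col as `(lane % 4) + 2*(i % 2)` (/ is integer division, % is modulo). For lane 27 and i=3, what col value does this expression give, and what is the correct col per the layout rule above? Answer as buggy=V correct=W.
buggy=5 correct=7

`(lane % 4) + 2*(i % 2)`[27,3]⇒5
L=27⇒gr=27>>2=6, th=27&3=3
[3]⇒row 6+8=14  col 3·2+1=7
col: 5 vs 7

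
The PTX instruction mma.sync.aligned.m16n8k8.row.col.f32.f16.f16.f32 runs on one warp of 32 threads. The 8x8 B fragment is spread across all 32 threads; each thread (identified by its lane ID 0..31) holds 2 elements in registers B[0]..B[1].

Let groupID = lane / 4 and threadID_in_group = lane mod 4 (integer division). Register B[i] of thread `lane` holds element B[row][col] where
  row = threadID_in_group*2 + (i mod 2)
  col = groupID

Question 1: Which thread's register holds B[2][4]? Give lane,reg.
17,0

c=4->g=4  r=2->t=1,b0=0
L=4*4+1=17  i=0=0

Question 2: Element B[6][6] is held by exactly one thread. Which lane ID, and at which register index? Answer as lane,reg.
c:6=>grp=6  r:6=>tig=3,lo=0
L=6*4+3=27  i=0=0

27,0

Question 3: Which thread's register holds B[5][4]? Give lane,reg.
c: 4->gid=4  r: 5->tid=2,i&1=1
L=4*4+2=18  i=1=1

18,1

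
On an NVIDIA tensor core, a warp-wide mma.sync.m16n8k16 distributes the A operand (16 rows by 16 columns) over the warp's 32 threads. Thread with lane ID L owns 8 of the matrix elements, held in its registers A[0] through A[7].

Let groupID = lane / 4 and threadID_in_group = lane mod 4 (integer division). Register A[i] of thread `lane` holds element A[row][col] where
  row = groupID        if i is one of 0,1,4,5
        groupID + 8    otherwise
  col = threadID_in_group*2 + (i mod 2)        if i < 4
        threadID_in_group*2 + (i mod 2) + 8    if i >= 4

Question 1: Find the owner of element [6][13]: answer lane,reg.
r:6=>grp=6,rB=0  c:13=>cB=1,tig=2,lo=1
L=6*4+2=26  i=1*4+0*2+1=5

26,5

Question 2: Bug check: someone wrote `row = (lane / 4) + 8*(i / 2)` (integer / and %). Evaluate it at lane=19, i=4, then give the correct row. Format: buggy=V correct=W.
buggy=20 correct=4

`(lane / 4) + 8*(i / 2)`[19,4]->20
L=19->gid=19>>2=4, tid=19&3=3
[4]->row 4+0=4  col 3·2+0+8=14
row: 20 vs 4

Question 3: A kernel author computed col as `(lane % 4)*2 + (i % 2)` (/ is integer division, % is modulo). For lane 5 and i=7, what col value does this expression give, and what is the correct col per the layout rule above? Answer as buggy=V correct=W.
buggy=3 correct=11

`(lane % 4)*2 + (i % 2)`[5,7]->3
5: gid=1,tid=1
[7] (1+8,1*2+1+8) = (9,11)
col: 3 vs 11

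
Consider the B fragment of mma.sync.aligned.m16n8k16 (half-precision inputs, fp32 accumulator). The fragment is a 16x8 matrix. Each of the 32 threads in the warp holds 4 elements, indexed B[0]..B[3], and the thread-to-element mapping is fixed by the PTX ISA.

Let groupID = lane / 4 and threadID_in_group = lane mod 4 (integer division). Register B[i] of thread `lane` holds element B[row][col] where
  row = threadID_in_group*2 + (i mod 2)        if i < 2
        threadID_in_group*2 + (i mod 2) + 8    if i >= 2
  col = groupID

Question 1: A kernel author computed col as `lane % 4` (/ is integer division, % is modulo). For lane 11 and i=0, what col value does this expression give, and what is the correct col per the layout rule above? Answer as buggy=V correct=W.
buggy=3 correct=2

`lane % 4`[11,0]->3
lane 11: g=2 (11/4), t=3 (11%4)
i=0: r=3*2+0+0=6, c=g=2
col: 3 vs 2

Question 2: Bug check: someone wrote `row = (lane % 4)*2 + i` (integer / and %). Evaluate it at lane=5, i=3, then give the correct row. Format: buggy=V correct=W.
buggy=5 correct=11

`(lane % 4)*2 + i`[5,3]->5
5: g=1,t=1
[3] (1*2+1+8,1) = (11,1)
row: 5 vs 11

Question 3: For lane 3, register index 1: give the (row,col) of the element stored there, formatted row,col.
lane 3: g=0 (3/4), t=3 (3%4)
i=1: r=3*2+1+0=7, c=g=0

7,0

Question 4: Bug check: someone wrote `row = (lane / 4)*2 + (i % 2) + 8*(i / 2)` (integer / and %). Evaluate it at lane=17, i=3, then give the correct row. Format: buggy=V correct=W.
`(lane / 4)*2 + (i % 2) + 8*(i / 2)`[17,3]=>17
lane 17: grp=4 (17/4), tig=1 (17%4)
i=3: r=1*2+1+8=11, c=grp=4
row: 17 vs 11

buggy=17 correct=11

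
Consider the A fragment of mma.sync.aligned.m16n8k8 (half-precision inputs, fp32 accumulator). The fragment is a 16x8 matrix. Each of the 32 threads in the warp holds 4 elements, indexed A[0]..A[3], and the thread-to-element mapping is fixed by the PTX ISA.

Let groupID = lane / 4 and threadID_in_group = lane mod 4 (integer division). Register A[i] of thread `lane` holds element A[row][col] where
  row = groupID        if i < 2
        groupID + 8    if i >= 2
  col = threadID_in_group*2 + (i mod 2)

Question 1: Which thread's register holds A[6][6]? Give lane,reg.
r=6⇒gr=6,Rb=0  c=6⇒th=3,odd=0
L=6*4+3=27  i=0*2+0=0

27,0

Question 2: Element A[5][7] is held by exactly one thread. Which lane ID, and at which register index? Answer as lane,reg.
23,1

r:5=>grp=5,rB=0  c:7=>tig=3,lo=1
L=5*4+3=23  i=0*2+1=1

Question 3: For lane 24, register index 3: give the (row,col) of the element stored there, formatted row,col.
L=24=>grp=24>>2=6, tig=24&3=0
[3]=>row 6+8=14  col 0·2+1=1

14,1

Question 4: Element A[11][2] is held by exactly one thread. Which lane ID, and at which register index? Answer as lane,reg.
r=11→G=3,rhi=1  c=2→T=1,p=0
L=3*4+1=13  i=1*2+0=2

13,2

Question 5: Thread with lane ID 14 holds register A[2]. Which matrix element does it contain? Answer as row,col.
11,4

14: grp=3,tig=2
[2] (3+8,2*2+0) = (11,4)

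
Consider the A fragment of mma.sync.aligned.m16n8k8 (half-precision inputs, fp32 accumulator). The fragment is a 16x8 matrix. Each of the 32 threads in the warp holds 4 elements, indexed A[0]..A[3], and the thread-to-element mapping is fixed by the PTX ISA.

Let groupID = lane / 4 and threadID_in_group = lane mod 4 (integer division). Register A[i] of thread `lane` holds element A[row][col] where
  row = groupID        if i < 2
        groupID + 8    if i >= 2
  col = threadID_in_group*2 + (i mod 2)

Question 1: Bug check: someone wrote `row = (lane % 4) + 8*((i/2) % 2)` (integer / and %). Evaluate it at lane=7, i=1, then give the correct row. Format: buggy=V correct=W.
buggy=3 correct=1

`(lane % 4) + 8*((i/2) % 2)`[7,1]=>3
L=7=>grp=7>>2=1, tig=7&3=3
[1]=>row 1+0=1  col 3·2+1=7
row: 3 vs 1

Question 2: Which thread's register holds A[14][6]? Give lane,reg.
r=14→G=6,rhi=1  c=6→T=3,p=0
L=6*4+3=27  i=1*2+0=2

27,2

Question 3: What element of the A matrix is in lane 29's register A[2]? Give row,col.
15,2

lane 29: g=7 (29/4), t=1 (29%4)
i=2: r=7+8=15, c=1*2+0=2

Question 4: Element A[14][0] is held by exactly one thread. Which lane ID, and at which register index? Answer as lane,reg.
r=14⇒gr=6,Rb=1  c=0⇒th=0,odd=0
L=6*4+0=24  i=1*2+0=2

24,2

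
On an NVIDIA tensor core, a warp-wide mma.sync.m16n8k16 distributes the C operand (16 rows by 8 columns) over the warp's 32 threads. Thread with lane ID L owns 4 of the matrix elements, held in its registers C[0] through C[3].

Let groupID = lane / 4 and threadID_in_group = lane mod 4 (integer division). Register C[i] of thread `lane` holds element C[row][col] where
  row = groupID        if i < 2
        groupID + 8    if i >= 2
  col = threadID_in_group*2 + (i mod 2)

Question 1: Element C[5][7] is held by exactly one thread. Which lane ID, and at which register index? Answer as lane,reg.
23,1

r=5→G=5,rhi=0  c=7→T=3,p=1
L=5*4+3=23  i=0*2+1=1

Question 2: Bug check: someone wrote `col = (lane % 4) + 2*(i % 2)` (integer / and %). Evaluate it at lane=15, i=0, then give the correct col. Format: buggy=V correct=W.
`(lane % 4) + 2*(i % 2)`[15,0]=>3
lane 15=>15/4=3, 15 mod 4=3
i=0  r:3+0=>3  c:2·3+0=>6
col: 3 vs 6

buggy=3 correct=6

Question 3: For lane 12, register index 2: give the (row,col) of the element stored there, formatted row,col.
L=12→G=12>>2=3, T=12&3=0
[2]→row 3+8=11  col 0·2+0=0

11,0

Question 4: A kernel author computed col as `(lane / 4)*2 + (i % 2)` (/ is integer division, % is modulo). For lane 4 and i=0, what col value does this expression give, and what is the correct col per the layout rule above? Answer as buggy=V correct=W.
`(lane / 4)*2 + (i % 2)`[4,0]->2
lane 4->4/4=1, 4 mod 4=0
i=0  r:1+0->1  c:2·0+0->0
col: 2 vs 0

buggy=2 correct=0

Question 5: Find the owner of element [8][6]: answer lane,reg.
3,2

r:8=>grp=0,rB=1  c:6=>tig=3,lo=0
L=0*4+3=3  i=1*2+0=2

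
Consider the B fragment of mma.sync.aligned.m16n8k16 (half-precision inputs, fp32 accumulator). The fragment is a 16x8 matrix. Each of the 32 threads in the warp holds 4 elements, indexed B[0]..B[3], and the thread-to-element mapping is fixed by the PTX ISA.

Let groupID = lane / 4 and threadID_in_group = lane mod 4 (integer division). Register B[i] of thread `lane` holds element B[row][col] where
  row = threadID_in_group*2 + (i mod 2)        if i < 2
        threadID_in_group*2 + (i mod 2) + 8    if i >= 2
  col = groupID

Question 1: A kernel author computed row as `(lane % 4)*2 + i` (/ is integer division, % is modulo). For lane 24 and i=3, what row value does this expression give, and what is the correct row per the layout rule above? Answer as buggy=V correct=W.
buggy=3 correct=9

`(lane % 4)*2 + i`[24,3]->3
24: g=6,t=0
[3] (0*2+1+8,6) = (9,6)
row: 3 vs 9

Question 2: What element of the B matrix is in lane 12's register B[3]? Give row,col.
9,3

lane 12: gr=3 (12/4), th=0 (12%4)
i=3: r=0*2+1+8=9, c=gr=3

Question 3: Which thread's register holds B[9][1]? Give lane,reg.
4,3

c=1→G=1  r=9→rhi=1,T=0,p=1
L=1*4+0=4  i=1*2+1=3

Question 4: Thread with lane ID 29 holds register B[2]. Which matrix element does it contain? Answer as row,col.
10,7

L=29->gid=29>>2=7, tid=29&3=1
[2]->row 1·2+0+8=10  col gid=7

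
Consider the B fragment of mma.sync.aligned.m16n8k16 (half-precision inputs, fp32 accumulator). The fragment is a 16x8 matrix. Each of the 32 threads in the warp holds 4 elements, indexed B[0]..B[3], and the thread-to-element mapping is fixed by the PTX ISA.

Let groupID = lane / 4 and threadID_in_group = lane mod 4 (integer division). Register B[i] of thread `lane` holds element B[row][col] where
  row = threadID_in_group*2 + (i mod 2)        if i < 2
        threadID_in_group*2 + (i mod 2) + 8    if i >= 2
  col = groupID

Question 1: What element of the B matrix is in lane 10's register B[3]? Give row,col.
lane 10⇒10/4=2, 10 mod 4=2
i=3  r:2·2+1+8⇒13  c:2

13,2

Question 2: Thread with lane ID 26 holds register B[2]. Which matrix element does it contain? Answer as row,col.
12,6

lane 26: grp=6 (26/4), tig=2 (26%4)
i=2: r=2*2+0+8=12, c=grp=6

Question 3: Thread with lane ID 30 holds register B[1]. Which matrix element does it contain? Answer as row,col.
lane 30->30/4=7, 30 mod 4=2
i=1  r:2·2+1+0->5  c:7

5,7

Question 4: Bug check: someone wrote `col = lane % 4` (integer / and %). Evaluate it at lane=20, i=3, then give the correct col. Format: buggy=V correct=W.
`lane % 4`[20,3]->0
lane 20->20/4=5, 20 mod 4=0
i=3  r:2·0+1+8->9  c:5
col: 0 vs 5

buggy=0 correct=5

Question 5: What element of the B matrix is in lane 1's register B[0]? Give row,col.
2,0

lane 1→1/4=0, 1 mod 4=1
i=0  r:2·1+0+0→2  c:0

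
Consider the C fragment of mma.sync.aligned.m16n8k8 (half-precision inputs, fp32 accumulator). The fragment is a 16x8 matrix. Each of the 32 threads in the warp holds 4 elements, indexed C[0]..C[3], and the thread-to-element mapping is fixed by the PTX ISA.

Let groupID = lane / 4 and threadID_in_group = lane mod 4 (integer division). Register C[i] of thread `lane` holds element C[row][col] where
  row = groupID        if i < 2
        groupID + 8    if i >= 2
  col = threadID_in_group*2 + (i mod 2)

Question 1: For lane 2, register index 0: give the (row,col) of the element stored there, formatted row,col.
L=2=>grp=2>>2=0, tig=2&3=2
[0]=>row 0+0=0  col 2·2+0=4

0,4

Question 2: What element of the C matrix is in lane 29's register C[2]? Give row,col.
15,2

29: gr=7,th=1
[2] (7+8,1*2+0) = (15,2)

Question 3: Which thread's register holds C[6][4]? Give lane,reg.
r=6⇒gr=6,Rb=0  c=4⇒th=2,odd=0
L=6*4+2=26  i=0*2+0=0

26,0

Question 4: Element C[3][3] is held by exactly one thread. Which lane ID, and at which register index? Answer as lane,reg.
r: 3->gid=3,r8=0  c: 3->tid=1,i&1=1
L=3*4+1=13  i=0*2+1=1

13,1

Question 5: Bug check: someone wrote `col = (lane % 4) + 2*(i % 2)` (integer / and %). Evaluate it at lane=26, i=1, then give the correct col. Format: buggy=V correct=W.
buggy=4 correct=5

`(lane % 4) + 2*(i % 2)`[26,1]->4
lane 26: gid=6 (26/4), tid=2 (26%4)
i=1: r=6+0=6, c=2*2+1=5
col: 4 vs 5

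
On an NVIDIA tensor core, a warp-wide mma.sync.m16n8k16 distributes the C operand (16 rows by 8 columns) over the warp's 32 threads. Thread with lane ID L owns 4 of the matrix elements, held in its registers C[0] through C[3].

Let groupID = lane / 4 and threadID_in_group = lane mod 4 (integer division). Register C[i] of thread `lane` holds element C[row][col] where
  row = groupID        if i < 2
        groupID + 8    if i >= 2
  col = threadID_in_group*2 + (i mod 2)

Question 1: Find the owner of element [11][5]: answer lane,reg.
14,3

r=11⇒gr=3,Rb=1  c=5⇒th=2,odd=1
L=3*4+2=14  i=1*2+1=3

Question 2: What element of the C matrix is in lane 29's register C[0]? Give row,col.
7,2

L=29->g=29>>2=7, t=29&3=1
[0]->row 7+0=7  col 1·2+0=2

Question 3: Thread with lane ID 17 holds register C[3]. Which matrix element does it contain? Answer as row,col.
lane 17->17/4=4, 17 mod 4=1
i=3  r:4+8->12  c:2·1+1->3

12,3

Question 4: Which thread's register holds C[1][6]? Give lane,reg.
r: 1->gid=1,r8=0  c: 6->tid=3,i&1=0
L=1*4+3=7  i=0*2+0=0

7,0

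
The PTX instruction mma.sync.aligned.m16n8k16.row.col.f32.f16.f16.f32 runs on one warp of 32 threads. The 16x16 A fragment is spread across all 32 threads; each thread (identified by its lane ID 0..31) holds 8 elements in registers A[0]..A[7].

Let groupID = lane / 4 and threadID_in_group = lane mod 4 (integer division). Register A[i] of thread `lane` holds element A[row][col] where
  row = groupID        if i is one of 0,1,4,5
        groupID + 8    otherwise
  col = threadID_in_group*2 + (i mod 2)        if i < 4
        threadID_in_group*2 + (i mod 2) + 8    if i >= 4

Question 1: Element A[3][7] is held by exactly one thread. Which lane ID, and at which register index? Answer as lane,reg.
15,1

r=3->g=3,rb=0  c=7->cb=0,t=3,b0=1
L=3*4+3=15  i=0*4+0*2+1=1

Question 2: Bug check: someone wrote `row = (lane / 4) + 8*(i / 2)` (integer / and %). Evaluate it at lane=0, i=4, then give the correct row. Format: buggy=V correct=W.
buggy=16 correct=0

`(lane / 4) + 8*(i / 2)`[0,4]→16
0: G=0,T=0
[4] (0+0,0*2+0+8) = (0,8)
row: 16 vs 0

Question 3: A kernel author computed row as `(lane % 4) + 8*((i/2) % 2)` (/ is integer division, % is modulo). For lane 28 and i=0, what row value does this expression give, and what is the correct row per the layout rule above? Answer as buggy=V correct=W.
buggy=0 correct=7

`(lane % 4) + 8*((i/2) % 2)`[28,0]->0
lane 28->28/4=7, 28 mod 4=0
i=0  r:7+0->7  c:2·0+0+0->0
row: 0 vs 7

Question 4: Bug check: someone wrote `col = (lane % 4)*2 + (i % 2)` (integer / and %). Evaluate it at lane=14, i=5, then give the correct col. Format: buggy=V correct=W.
`(lane % 4)*2 + (i % 2)`[14,5]⇒5
lane 14⇒14/4=3, 14 mod 4=2
i=5  r:3+0⇒3  c:2·2+1+8⇒13
col: 5 vs 13

buggy=5 correct=13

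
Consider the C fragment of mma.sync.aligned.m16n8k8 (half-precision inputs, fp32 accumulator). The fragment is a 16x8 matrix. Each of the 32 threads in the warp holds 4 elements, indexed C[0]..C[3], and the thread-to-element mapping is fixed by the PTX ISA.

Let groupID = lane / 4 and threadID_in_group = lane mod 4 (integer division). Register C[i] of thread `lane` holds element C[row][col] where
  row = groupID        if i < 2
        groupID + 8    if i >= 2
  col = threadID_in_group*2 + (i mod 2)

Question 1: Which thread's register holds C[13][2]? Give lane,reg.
r: 13->gid=5,r8=1  c: 2->tid=1,i&1=0
L=5*4+1=21  i=1*2+0=2

21,2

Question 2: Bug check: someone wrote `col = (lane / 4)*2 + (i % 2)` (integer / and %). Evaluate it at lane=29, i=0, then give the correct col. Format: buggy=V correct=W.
buggy=14 correct=2

`(lane / 4)*2 + (i % 2)`[29,0]⇒14
lane 29: gr=7 (29/4), th=1 (29%4)
i=0: r=7+0=7, c=1*2+0=2
col: 14 vs 2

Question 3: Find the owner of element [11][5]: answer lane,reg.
r=11⇒gr=3,Rb=1  c=5⇒th=2,odd=1
L=3*4+2=14  i=1*2+1=3

14,3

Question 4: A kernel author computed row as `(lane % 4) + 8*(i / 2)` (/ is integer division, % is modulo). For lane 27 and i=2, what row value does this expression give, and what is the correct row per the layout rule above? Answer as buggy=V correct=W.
buggy=11 correct=14

`(lane % 4) + 8*(i / 2)`[27,2]=>11
27: grp=6,tig=3
[2] (6+8,3*2+0) = (14,6)
row: 11 vs 14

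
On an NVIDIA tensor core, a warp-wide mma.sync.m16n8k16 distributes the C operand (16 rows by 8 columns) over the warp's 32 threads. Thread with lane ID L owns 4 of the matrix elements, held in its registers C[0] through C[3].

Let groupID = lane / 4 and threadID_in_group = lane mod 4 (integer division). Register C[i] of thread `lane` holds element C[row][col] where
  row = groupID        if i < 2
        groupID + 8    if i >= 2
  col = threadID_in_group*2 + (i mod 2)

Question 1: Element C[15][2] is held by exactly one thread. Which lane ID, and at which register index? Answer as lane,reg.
r=15->g=7,rb=1  c=2->t=1,b0=0
L=7*4+1=29  i=1*2+0=2

29,2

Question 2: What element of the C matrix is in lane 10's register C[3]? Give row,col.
10,5

lane 10: G=2 (10/4), T=2 (10%4)
i=3: r=2+8=10, c=2*2+1=5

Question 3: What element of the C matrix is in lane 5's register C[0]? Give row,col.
5: gr=1,th=1
[0] (1+0,1*2+0) = (1,2)

1,2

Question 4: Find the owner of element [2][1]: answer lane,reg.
r: 2->gid=2,r8=0  c: 1->tid=0,i&1=1
L=2*4+0=8  i=0*2+1=1

8,1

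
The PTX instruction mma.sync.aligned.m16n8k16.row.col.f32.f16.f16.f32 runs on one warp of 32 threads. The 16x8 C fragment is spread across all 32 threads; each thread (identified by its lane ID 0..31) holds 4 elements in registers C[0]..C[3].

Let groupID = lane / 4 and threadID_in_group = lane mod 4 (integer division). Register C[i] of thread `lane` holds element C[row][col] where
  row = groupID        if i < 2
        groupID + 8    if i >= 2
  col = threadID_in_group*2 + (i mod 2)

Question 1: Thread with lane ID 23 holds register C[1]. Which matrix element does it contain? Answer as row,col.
lane 23: gid=5 (23/4), tid=3 (23%4)
i=1: r=5+0=5, c=3*2+1=7

5,7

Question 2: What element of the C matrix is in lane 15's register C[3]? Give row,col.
11,7

lane 15: gr=3 (15/4), th=3 (15%4)
i=3: r=3+8=11, c=3*2+1=7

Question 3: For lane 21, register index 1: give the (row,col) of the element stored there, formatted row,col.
5,3

21: g=5,t=1
[1] (5+0,1*2+1) = (5,3)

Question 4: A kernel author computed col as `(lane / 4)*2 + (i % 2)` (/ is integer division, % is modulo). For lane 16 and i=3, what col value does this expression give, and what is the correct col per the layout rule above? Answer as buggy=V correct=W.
buggy=9 correct=1

`(lane / 4)*2 + (i % 2)`[16,3]⇒9
lane 16⇒16/4=4, 16 mod 4=0
i=3  r:4+8⇒12  c:2·0+1⇒1
col: 9 vs 1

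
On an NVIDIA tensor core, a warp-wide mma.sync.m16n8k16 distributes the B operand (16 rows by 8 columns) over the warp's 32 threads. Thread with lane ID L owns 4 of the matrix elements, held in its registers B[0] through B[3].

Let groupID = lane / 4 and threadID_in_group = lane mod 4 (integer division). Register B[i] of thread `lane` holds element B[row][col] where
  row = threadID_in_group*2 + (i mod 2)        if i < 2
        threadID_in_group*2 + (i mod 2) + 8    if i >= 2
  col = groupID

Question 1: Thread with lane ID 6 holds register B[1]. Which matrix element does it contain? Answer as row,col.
5,1

lane 6: G=1 (6/4), T=2 (6%4)
i=1: r=2*2+1+0=5, c=G=1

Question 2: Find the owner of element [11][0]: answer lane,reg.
c=0->g=0  r=11->rb=1,t=1,b0=1
L=0*4+1=1  i=1*2+1=3

1,3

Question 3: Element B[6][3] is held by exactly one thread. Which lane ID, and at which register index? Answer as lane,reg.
15,0

c=3→G=3  r=6→rhi=0,T=3,p=0
L=3*4+3=15  i=0*2+0=0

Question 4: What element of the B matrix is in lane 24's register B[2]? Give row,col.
8,6

lane 24→24/4=6, 24 mod 4=0
i=2  r:2·0+0+8→8  c:6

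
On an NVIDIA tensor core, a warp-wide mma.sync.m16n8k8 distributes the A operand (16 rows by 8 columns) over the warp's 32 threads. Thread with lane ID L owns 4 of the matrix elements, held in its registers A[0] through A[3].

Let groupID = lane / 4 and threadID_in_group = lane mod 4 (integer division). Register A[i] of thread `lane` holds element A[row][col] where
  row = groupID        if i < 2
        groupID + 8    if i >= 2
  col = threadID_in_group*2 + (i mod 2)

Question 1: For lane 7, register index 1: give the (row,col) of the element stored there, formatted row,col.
7: G=1,T=3
[1] (1+0,3*2+1) = (1,7)

1,7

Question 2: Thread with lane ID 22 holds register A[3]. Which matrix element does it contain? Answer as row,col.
22: g=5,t=2
[3] (5+8,2*2+1) = (13,5)

13,5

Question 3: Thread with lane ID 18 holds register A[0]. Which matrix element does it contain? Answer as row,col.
18: gr=4,th=2
[0] (4+0,2*2+0) = (4,4)

4,4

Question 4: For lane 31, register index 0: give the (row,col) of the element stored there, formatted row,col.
L=31->gid=31>>2=7, tid=31&3=3
[0]->row 7+0=7  col 3·2+0=6

7,6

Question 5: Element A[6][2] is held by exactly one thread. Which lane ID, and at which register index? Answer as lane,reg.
25,0

r=6⇒gr=6,Rb=0  c=2⇒th=1,odd=0
L=6*4+1=25  i=0*2+0=0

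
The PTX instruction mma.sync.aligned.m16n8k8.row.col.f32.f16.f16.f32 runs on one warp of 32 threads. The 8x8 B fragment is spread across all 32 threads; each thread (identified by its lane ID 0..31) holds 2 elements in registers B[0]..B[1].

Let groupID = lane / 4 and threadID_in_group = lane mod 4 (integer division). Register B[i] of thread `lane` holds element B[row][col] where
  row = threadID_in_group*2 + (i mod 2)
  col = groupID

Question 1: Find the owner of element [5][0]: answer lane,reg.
2,1

c=0->g=0  r=5->t=2,b0=1
L=0*4+2=2  i=1=1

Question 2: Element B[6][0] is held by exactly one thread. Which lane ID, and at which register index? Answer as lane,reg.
3,0

c=0→G=0  r=6→T=3,p=0
L=0*4+3=3  i=0=0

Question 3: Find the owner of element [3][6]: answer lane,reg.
25,1

c: 6->gid=6  r: 3->tid=1,i&1=1
L=6*4+1=25  i=1=1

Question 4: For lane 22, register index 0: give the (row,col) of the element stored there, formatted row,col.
4,5

L=22→G=22>>2=5, T=22&3=2
[0]→row 2·2+0=4  col G=5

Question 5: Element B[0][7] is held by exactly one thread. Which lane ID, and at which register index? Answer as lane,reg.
c=7->g=7  r=0->t=0,b0=0
L=7*4+0=28  i=0=0

28,0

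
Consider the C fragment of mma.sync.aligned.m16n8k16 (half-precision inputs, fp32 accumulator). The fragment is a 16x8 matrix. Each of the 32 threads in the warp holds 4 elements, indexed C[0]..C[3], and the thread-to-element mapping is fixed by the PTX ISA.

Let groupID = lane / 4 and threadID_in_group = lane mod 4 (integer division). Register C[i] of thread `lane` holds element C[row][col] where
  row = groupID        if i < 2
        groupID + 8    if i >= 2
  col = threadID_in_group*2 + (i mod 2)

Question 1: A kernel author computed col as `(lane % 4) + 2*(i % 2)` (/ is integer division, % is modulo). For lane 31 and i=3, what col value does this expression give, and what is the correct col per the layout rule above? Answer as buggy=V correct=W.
`(lane % 4) + 2*(i % 2)`[31,3]→5
31: G=7,T=3
[3] (7+8,3*2+1) = (15,7)
col: 5 vs 7

buggy=5 correct=7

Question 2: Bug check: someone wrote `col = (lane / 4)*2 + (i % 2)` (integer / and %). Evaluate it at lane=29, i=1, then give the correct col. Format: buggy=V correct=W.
`(lane / 4)*2 + (i % 2)`[29,1]->15
lane 29: g=7 (29/4), t=1 (29%4)
i=1: r=7+0=7, c=1*2+1=3
col: 15 vs 3

buggy=15 correct=3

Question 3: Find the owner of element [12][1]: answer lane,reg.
16,3

r=12->g=4,rb=1  c=1->t=0,b0=1
L=4*4+0=16  i=1*2+1=3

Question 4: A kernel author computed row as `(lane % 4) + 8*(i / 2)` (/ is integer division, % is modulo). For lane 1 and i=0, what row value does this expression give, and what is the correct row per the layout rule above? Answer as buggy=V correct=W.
`(lane % 4) + 8*(i / 2)`[1,0]->1
1: g=0,t=1
[0] (0+0,1*2+0) = (0,2)
row: 1 vs 0

buggy=1 correct=0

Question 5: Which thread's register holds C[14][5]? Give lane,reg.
r=14->g=6,rb=1  c=5->t=2,b0=1
L=6*4+2=26  i=1*2+1=3

26,3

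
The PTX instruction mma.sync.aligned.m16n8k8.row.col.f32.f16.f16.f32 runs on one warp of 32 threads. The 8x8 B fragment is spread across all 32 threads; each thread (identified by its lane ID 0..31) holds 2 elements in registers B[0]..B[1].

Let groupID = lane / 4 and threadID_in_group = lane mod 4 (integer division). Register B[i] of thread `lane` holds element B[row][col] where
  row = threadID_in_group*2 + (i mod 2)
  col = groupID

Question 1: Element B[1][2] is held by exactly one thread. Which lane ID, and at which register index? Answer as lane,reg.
c:2=>grp=2  r:1=>tig=0,lo=1
L=2*4+0=8  i=1=1

8,1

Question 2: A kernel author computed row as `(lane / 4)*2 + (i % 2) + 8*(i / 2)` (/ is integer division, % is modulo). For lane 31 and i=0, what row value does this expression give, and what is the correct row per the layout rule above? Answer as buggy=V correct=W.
`(lane / 4)*2 + (i % 2) + 8*(i / 2)`[31,0]->14
L=31->gid=31>>2=7, tid=31&3=3
[0]->row 3·2+0=6  col gid=7
row: 14 vs 6

buggy=14 correct=6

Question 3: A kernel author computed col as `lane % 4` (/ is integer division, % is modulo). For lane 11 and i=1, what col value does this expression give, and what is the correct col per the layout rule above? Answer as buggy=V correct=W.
buggy=3 correct=2

`lane % 4`[11,1]->3
lane 11->11/4=2, 11 mod 4=3
i=1  r:2·3+1->7  c:2
col: 3 vs 2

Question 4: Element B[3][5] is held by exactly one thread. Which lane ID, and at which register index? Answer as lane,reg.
21,1

c:5=>grp=5  r:3=>tig=1,lo=1
L=5*4+1=21  i=1=1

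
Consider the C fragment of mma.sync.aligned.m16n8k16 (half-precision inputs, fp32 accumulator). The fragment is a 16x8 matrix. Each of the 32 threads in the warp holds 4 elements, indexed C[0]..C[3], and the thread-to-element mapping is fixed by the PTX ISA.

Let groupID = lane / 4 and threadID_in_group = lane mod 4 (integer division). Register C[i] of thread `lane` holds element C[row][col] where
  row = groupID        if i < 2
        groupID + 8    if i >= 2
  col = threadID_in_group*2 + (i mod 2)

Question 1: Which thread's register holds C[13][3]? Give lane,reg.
21,3

r=13⇒gr=5,Rb=1  c=3⇒th=1,odd=1
L=5*4+1=21  i=1*2+1=3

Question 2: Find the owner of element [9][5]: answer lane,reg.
r=9->g=1,rb=1  c=5->t=2,b0=1
L=1*4+2=6  i=1*2+1=3

6,3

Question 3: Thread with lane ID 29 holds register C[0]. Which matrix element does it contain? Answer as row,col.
29: g=7,t=1
[0] (7+0,1*2+0) = (7,2)

7,2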